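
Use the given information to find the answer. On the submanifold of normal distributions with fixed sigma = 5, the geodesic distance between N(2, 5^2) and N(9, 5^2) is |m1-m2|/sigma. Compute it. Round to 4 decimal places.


On the fixed-variance normal subfamily, geodesic distance = |m1-m2|/sigma.
|2 - 9| = 7.
sigma = 5.
d = 7/5 = 1.4000

1.4000


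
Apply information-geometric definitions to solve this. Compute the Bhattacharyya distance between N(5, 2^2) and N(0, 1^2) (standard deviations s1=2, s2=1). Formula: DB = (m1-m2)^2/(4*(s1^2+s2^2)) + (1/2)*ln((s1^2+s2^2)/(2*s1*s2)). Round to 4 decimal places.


Bhattacharyya distance between two Gaussians:
DB = (m1-m2)^2/(4*(s1^2+s2^2)) + (1/2)*ln((s1^2+s2^2)/(2*s1*s2)).
(m1-m2)^2 = (5)^2 = 25.
s1^2+s2^2 = 4 + 1 = 5.
term1 = 25/20 = 1.25.
term2 = 0.5*ln(5/4.0) = 0.111572.
DB = 1.25 + 0.111572 = 1.3616

1.3616


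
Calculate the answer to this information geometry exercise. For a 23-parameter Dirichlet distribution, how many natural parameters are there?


Exponential family dimension calculation:
Dirichlet with 23 components has 23 natural parameters.

23


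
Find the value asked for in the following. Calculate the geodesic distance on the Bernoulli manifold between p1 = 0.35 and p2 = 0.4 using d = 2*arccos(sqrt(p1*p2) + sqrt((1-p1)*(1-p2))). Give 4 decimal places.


Geodesic distance on Bernoulli manifold:
d(p1,p2) = 2*arccos(sqrt(p1*p2) + sqrt((1-p1)*(1-p2))).
sqrt(p1*p2) = sqrt(0.35*0.4) = 0.374166.
sqrt((1-p1)*(1-p2)) = sqrt(0.65*0.6) = 0.6245.
arg = 0.374166 + 0.6245 = 0.998666.
d = 2*arccos(0.998666) = 0.1033

0.1033


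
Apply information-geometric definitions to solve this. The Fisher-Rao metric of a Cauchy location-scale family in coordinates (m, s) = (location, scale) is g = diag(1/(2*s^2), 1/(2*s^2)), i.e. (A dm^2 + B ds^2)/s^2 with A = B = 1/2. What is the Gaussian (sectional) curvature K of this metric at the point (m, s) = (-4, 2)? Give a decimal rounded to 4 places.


The metric has the form g = (A dm^2 + B ds^2)/s^2 with A = 1/2, B = 1/2.
Substitute u = sqrt(A/B)*m: g = B*(du^2 + ds^2)/s^2, i.e. B times the
Poincare upper half-plane metric, which has constant Gaussian curvature -1.
Scaling a 2D metric by a constant c divides the Gaussian curvature by c,
so K = -1/B = -1/(1/2) = -2.0000 everywhere (the point (m, s) = (-4, 2) is irrelevant:
the curvature is constant).
The requested Gaussian curvature is K = -2.0000.

-2.0000


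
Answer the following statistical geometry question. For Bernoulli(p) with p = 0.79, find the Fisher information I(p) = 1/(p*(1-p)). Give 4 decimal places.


For Bernoulli(p), Fisher information is I(p) = 1/(p*(1-p)).
p = 0.79, 1-p = 0.21.
p*(1-p) = 0.1659.
I(p) = 1/0.1659 = 6.0277

6.0277


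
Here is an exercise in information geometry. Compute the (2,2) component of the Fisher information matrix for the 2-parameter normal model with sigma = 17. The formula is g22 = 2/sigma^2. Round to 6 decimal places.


For the 2-parameter normal family, the Fisher metric has:
  g11 = 1/sigma^2, g22 = 2/sigma^2.
sigma = 17, sigma^2 = 289.
g22 = 0.006920

0.006920


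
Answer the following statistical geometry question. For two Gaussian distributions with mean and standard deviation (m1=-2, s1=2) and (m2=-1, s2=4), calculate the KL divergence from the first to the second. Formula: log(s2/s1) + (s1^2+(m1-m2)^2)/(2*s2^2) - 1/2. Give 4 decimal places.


KL divergence between normal distributions:
KL = log(s2/s1) + (s1^2 + (m1-m2)^2)/(2*s2^2) - 1/2.
log(4/2) = 0.693147.
(2^2 + (-2--1)^2)/(2*4^2) = (4 + 1)/32 = 0.15625.
KL = 0.693147 + 0.15625 - 0.5 = 0.3494

0.3494


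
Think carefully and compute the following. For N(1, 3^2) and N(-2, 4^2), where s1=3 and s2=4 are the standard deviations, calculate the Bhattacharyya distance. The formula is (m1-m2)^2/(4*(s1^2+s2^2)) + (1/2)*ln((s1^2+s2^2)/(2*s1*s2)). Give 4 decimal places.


Bhattacharyya distance between two Gaussians:
DB = (m1-m2)^2/(4*(s1^2+s2^2)) + (1/2)*ln((s1^2+s2^2)/(2*s1*s2)).
(m1-m2)^2 = (3)^2 = 9.
s1^2+s2^2 = 9 + 16 = 25.
term1 = 9/100 = 0.09.
term2 = 0.5*ln(25/24.0) = 0.020411.
DB = 0.09 + 0.020411 = 0.1104

0.1104


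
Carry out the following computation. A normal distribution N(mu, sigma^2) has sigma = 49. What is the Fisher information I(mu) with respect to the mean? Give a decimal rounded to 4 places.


The Fisher information for the mean of a normal distribution is I(mu) = 1/sigma^2.
sigma = 49, so sigma^2 = 2401.
I(mu) = 1/2401 = 0.0004

0.0004


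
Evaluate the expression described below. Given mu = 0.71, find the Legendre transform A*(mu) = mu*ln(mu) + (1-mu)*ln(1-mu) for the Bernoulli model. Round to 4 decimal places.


Legendre transform for Bernoulli:
A*(mu) = mu*log(mu) + (1-mu)*log(1-mu).
mu = 0.71, 1-mu = 0.29.
mu*log(mu) = 0.71*log(0.71) = -0.243168.
(1-mu)*log(1-mu) = 0.29*log(0.29) = -0.358984.
A* = -0.243168 + -0.358984 = -0.6022

-0.6022


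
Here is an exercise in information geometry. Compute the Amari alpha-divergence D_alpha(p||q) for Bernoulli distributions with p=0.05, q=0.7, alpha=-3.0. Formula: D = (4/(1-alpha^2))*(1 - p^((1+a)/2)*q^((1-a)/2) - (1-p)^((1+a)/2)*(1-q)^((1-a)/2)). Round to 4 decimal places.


Amari alpha-divergence:
D = (4/(1-alpha^2))*(1 - p^((1+a)/2)*q^((1-a)/2) - (1-p)^((1+a)/2)*(1-q)^((1-a)/2)).
alpha = -3.0, p = 0.05, q = 0.7.
e1 = (1+alpha)/2 = -1.0, e2 = (1-alpha)/2 = 2.0.
t1 = p^e1 * q^e2 = 0.05^-1.0 * 0.7^2.0 = 9.8.
t2 = (1-p)^e1 * (1-q)^e2 = 0.95^-1.0 * 0.3^2.0 = 0.094737.
4/(1-alpha^2) = -0.5.
D = -0.5*(1 - 9.8 - 0.094737) = 4.4474

4.4474


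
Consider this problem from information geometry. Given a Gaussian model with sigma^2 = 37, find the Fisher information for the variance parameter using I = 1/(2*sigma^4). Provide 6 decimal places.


Fisher information for variance: I(sigma^2) = 1/(2*sigma^4).
sigma^2 = 37, so sigma^4 = 1369.
I = 1/(2*1369) = 1/2738 = 0.000365

0.000365


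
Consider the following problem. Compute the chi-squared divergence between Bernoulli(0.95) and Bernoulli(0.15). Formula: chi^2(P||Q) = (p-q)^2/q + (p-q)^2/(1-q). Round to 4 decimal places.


Chi-squared divergence between Bernoulli distributions:
chi^2 = (p-q)^2/q + (p-q)^2/(1-q).
p = 0.95, q = 0.15, p-q = 0.8.
(p-q)^2 = 0.64.
term1 = 0.64/0.15 = 4.266667.
term2 = 0.64/0.85 = 0.752941.
chi^2 = 4.266667 + 0.752941 = 5.0196

5.0196


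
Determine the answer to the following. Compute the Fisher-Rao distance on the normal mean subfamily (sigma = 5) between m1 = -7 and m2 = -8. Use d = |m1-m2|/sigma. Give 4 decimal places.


On the fixed-variance normal subfamily, geodesic distance = |m1-m2|/sigma.
|-7 - -8| = 1.
sigma = 5.
d = 1/5 = 0.2000

0.2000


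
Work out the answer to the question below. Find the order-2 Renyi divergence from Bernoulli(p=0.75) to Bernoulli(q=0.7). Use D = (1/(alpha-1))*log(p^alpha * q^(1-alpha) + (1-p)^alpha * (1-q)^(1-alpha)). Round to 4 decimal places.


Renyi divergence of order alpha between Bernoulli distributions:
D = (1/(alpha-1))*log(p^alpha * q^(1-alpha) + (1-p)^alpha * (1-q)^(1-alpha)).
alpha = 2, p = 0.75, q = 0.7.
p^alpha * q^(1-alpha) = 0.75^2 * 0.7^-1 = 0.803571.
(1-p)^alpha * (1-q)^(1-alpha) = 0.25^2 * 0.3^-1 = 0.208333.
sum = 0.803571 + 0.208333 = 1.011905.
D = (1/1)*log(1.011905) = 0.0118

0.0118


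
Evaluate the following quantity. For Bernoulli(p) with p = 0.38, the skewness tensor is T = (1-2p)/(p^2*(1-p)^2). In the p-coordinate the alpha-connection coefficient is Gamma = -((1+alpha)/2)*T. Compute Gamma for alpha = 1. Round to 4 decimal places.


Skewness (Amari-Chentsov) tensor: T = (1-2p)/(p^2*(1-p)^2).
p = 0.38, 1-2p = 0.24, p^2 = 0.1444, (1-p)^2 = 0.3844.
T = 0.24/(0.1444 * 0.3844) = 4.323751.
In the p-coordinate, Gamma^(alpha) = Gamma^(0) - (alpha/2)*T with Gamma^(0) = (1/2)*g'(p) = -T/2,
so Gamma^(alpha) = -((1+alpha)/2)*T.
alpha = 1, -(1+alpha)/2 = -1.0.
Gamma = -1.0 * 4.323751 = -4.3238

-4.3238


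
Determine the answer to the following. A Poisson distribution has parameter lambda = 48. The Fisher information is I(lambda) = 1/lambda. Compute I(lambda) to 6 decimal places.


Fisher information for Poisson: I(lambda) = 1/lambda.
lambda = 48.
I(lambda) = 1/48 = 0.020833

0.020833


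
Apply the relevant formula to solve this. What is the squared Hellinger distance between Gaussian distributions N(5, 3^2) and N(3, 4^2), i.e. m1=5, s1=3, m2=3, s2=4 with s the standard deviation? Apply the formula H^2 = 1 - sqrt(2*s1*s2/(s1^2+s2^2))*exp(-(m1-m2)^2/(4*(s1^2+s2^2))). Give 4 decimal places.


Squared Hellinger distance for Gaussians:
H^2 = 1 - sqrt(2*s1*s2/(s1^2+s2^2)) * exp(-(m1-m2)^2/(4*(s1^2+s2^2))).
s1^2 = 9, s2^2 = 16, s1^2+s2^2 = 25.
sqrt(2*3*4/(25)) = 0.979796.
(m1-m2)^2 = (2)^2 = 4.
exp(-4/(4*25)) = exp(-0.04) = 0.960789.
H^2 = 1 - 0.979796*0.960789 = 0.0586

0.0586


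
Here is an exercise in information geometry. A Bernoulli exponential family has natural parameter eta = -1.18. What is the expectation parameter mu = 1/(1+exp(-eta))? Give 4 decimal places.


Dual coordinate (expectation parameter) for Bernoulli:
mu = 1/(1+exp(-eta)).
eta = -1.18.
exp(-eta) = exp(1.18) = 3.254374.
mu = 1/(1+3.254374) = 0.2351

0.2351


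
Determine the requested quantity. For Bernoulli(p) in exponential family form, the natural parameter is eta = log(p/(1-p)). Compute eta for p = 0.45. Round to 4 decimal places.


Natural parameter for Bernoulli: eta = log(p/(1-p)).
p = 0.45, 1-p = 0.55.
p/(1-p) = 0.818182.
eta = log(0.818182) = -0.2007

-0.2007


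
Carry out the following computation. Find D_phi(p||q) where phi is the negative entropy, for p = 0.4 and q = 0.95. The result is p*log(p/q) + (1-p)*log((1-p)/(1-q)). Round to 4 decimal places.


Bregman divergence with negative entropy generator:
D = p*log(p/q) + (1-p)*log((1-p)/(1-q)).
p = 0.4, q = 0.95.
p*log(p/q) = 0.4*log(0.4/0.95) = -0.345999.
(1-p)*log((1-p)/(1-q)) = 0.6*log(0.6/0.05) = 1.490944.
D = -0.345999 + 1.490944 = 1.1449

1.1449


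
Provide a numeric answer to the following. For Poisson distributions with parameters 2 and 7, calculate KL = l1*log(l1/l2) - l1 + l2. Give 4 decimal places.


KL divergence for Poisson:
KL = l1*log(l1/l2) - l1 + l2.
l1 = 2, l2 = 7.
log(2/7) = -1.252763.
l1*log(l1/l2) = 2 * -1.252763 = -2.505526.
KL = -2.505526 - 2 + 7 = 2.4945

2.4945


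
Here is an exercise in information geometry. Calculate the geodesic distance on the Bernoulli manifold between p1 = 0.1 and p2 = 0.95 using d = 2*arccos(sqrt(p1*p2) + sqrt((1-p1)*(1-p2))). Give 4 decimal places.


Geodesic distance on Bernoulli manifold:
d(p1,p2) = 2*arccos(sqrt(p1*p2) + sqrt((1-p1)*(1-p2))).
sqrt(p1*p2) = sqrt(0.1*0.95) = 0.308221.
sqrt((1-p1)*(1-p2)) = sqrt(0.9*0.05) = 0.212132.
arg = 0.308221 + 0.212132 = 0.520353.
d = 2*arccos(0.520353) = 2.0471

2.0471


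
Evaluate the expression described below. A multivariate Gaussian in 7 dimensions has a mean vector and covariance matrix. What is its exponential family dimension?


Exponential family dimension calculation:
For 7-dim MVN: mean has 7 params, covariance has 7*8/2 = 28 unique entries.
Total dim = 7 + 28 = 35.

35


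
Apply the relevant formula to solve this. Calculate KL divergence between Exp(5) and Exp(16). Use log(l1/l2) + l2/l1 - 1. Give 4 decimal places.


KL divergence for exponential family:
KL = log(l1/l2) + l2/l1 - 1.
log(5/16) = -1.163151.
16/5 = 3.2.
KL = -1.163151 + 3.2 - 1 = 1.0368

1.0368


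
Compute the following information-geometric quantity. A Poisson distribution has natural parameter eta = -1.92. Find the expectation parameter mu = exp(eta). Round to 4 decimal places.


Expectation parameter for Poisson exponential family:
mu = exp(eta).
eta = -1.92.
mu = exp(-1.92) = 0.1466

0.1466


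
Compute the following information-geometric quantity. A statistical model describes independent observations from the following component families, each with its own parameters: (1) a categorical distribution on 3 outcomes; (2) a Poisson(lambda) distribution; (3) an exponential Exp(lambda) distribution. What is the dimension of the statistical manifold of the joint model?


The dimension of a statistical manifold equals the number of free
(independent) real parameters of the model. For a product of independent
blocks the parameter counts add.
- categorical on 3 outcomes (probabilities sum to 1): 3-1 = 2.
- Poisson (lambda): 1.
- exponential (lambda): 1.
Total = 2 + 1 + 1 = 4.
Dimension = 4

4


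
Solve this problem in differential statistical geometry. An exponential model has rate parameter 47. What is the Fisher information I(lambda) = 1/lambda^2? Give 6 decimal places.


Fisher information for exponential: I(lambda) = 1/lambda^2.
lambda = 47, lambda^2 = 2209.
I = 1/2209 = 0.000453

0.000453


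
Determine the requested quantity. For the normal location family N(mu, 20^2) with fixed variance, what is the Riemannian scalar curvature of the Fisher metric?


This family has a single free parameter, so its statistical manifold
is 1-dimensional. The Riemann curvature tensor of any 1-dimensional
Riemannian manifold vanishes identically, so R = 0.

0


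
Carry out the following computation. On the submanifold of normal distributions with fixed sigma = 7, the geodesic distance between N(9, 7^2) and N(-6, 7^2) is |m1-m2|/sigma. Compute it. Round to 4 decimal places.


On the fixed-variance normal subfamily, geodesic distance = |m1-m2|/sigma.
|9 - -6| = 15.
sigma = 7.
d = 15/7 = 2.1429

2.1429


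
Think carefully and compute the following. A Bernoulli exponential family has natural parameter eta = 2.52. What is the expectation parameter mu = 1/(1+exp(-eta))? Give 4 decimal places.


Dual coordinate (expectation parameter) for Bernoulli:
mu = 1/(1+exp(-eta)).
eta = 2.52.
exp(-eta) = exp(-2.52) = 0.08046.
mu = 1/(1+0.08046) = 0.9255

0.9255


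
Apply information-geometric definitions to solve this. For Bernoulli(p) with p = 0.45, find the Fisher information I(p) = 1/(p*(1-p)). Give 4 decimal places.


For Bernoulli(p), Fisher information is I(p) = 1/(p*(1-p)).
p = 0.45, 1-p = 0.55.
p*(1-p) = 0.2475.
I(p) = 1/0.2475 = 4.0404

4.0404


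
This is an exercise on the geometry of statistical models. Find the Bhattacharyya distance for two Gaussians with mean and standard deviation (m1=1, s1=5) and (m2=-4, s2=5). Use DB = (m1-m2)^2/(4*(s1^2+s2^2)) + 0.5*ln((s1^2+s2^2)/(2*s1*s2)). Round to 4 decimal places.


Bhattacharyya distance between two Gaussians:
DB = (m1-m2)^2/(4*(s1^2+s2^2)) + (1/2)*ln((s1^2+s2^2)/(2*s1*s2)).
(m1-m2)^2 = (5)^2 = 25.
s1^2+s2^2 = 25 + 25 = 50.
term1 = 25/200 = 0.125.
term2 = 0.5*ln(50/50.0) = 0.0.
DB = 0.125 + 0.0 = 0.1250

0.1250


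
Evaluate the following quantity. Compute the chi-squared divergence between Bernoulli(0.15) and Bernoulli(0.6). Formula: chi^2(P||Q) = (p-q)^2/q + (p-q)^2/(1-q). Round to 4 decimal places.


Chi-squared divergence between Bernoulli distributions:
chi^2 = (p-q)^2/q + (p-q)^2/(1-q).
p = 0.15, q = 0.6, p-q = -0.45.
(p-q)^2 = 0.2025.
term1 = 0.2025/0.6 = 0.3375.
term2 = 0.2025/0.4 = 0.50625.
chi^2 = 0.3375 + 0.50625 = 0.8437

0.8437


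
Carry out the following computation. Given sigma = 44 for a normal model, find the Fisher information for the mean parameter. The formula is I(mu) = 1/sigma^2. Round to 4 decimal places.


The Fisher information for the mean of a normal distribution is I(mu) = 1/sigma^2.
sigma = 44, so sigma^2 = 1936.
I(mu) = 1/1936 = 0.0005

0.0005


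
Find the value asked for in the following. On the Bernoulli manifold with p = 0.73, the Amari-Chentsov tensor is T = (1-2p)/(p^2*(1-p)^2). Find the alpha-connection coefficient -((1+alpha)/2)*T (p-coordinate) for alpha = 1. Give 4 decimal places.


Skewness (Amari-Chentsov) tensor: T = (1-2p)/(p^2*(1-p)^2).
p = 0.73, 1-2p = -0.46, p^2 = 0.5329, (1-p)^2 = 0.0729.
T = -0.46/(0.5329 * 0.0729) = -11.840896.
In the p-coordinate, Gamma^(alpha) = Gamma^(0) - (alpha/2)*T with Gamma^(0) = (1/2)*g'(p) = -T/2,
so Gamma^(alpha) = -((1+alpha)/2)*T.
alpha = 1, -(1+alpha)/2 = -1.0.
Gamma = -1.0 * -11.840896 = 11.8409

11.8409


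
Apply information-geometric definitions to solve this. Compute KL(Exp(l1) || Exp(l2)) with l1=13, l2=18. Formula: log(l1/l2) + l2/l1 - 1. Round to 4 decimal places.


KL divergence for exponential family:
KL = log(l1/l2) + l2/l1 - 1.
log(13/18) = -0.325422.
18/13 = 1.384615.
KL = -0.325422 + 1.384615 - 1 = 0.0592

0.0592


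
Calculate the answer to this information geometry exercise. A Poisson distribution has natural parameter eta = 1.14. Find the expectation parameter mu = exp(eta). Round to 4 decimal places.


Expectation parameter for Poisson exponential family:
mu = exp(eta).
eta = 1.14.
mu = exp(1.14) = 3.1268

3.1268


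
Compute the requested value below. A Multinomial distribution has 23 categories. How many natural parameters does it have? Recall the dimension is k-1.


Exponential family dimension calculation:
For Multinomial with k=23 categories, dim = k-1 = 22.

22


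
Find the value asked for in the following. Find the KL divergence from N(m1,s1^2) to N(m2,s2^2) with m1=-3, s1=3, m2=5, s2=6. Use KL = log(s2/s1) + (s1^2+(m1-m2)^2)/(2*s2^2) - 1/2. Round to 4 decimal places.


KL divergence between normal distributions:
KL = log(s2/s1) + (s1^2 + (m1-m2)^2)/(2*s2^2) - 1/2.
log(6/3) = 0.693147.
(3^2 + (-3-5)^2)/(2*6^2) = (9 + 64)/72 = 1.013889.
KL = 0.693147 + 1.013889 - 0.5 = 1.2070

1.2070


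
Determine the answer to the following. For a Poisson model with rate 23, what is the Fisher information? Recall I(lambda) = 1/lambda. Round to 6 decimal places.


Fisher information for Poisson: I(lambda) = 1/lambda.
lambda = 23.
I(lambda) = 1/23 = 0.043478

0.043478


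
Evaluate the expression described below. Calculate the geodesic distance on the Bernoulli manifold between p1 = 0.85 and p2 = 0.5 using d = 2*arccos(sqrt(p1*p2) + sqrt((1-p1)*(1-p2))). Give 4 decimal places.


Geodesic distance on Bernoulli manifold:
d(p1,p2) = 2*arccos(sqrt(p1*p2) + sqrt((1-p1)*(1-p2))).
sqrt(p1*p2) = sqrt(0.85*0.5) = 0.65192.
sqrt((1-p1)*(1-p2)) = sqrt(0.15*0.5) = 0.273861.
arg = 0.65192 + 0.273861 = 0.925782.
d = 2*arccos(0.925782) = 0.7754

0.7754


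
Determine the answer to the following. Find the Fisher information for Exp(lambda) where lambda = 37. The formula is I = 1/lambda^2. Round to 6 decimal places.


Fisher information for exponential: I(lambda) = 1/lambda^2.
lambda = 37, lambda^2 = 1369.
I = 1/1369 = 0.000730

0.000730


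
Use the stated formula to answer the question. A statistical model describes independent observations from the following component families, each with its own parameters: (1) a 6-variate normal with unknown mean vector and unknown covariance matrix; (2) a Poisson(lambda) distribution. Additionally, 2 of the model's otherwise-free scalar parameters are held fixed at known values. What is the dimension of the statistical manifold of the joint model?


The dimension of a statistical manifold equals the number of free
(independent) real parameters of the model. For a product of independent
blocks the parameter counts add.
- 6-variate normal: 6 (mean) + 6*7/2 = 21 (symmetric covariance) = 27.
- Poisson (lambda): 1.
Total = 27 + 1 = 28.
2 parameter(s) fixed at known values: 28 - 2 = 26.
Dimension = 26

26


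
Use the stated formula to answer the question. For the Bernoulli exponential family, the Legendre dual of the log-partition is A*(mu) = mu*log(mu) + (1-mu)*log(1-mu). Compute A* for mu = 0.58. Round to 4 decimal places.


Legendre transform for Bernoulli:
A*(mu) = mu*log(mu) + (1-mu)*log(1-mu).
mu = 0.58, 1-mu = 0.42.
mu*log(mu) = 0.58*log(0.58) = -0.315942.
(1-mu)*log(1-mu) = 0.42*log(0.42) = -0.36435.
A* = -0.315942 + -0.36435 = -0.6803

-0.6803


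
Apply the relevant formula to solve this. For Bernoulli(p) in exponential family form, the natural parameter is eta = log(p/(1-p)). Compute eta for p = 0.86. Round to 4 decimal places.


Natural parameter for Bernoulli: eta = log(p/(1-p)).
p = 0.86, 1-p = 0.14.
p/(1-p) = 6.142857.
eta = log(6.142857) = 1.8153

1.8153


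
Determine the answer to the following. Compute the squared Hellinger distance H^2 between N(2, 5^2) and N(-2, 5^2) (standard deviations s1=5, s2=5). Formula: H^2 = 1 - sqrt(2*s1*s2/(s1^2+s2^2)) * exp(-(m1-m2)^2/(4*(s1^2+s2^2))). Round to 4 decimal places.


Squared Hellinger distance for Gaussians:
H^2 = 1 - sqrt(2*s1*s2/(s1^2+s2^2)) * exp(-(m1-m2)^2/(4*(s1^2+s2^2))).
s1^2 = 25, s2^2 = 25, s1^2+s2^2 = 50.
sqrt(2*5*5/(50)) = 1.0.
(m1-m2)^2 = (4)^2 = 16.
exp(-16/(4*50)) = exp(-0.08) = 0.923116.
H^2 = 1 - 1.0*0.923116 = 0.0769

0.0769


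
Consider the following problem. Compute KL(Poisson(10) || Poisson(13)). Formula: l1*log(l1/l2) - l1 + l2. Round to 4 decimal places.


KL divergence for Poisson:
KL = l1*log(l1/l2) - l1 + l2.
l1 = 10, l2 = 13.
log(10/13) = -0.262364.
l1*log(l1/l2) = 10 * -0.262364 = -2.623643.
KL = -2.623643 - 10 + 13 = 0.3764

0.3764


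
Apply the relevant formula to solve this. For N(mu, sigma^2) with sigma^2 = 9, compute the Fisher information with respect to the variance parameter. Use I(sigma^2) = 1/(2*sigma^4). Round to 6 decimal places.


Fisher information for variance: I(sigma^2) = 1/(2*sigma^4).
sigma^2 = 9, so sigma^4 = 81.
I = 1/(2*81) = 1/162 = 0.006173

0.006173


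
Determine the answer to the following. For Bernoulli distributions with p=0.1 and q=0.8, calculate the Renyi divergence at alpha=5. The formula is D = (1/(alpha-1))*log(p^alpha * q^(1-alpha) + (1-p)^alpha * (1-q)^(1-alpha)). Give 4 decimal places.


Renyi divergence of order alpha between Bernoulli distributions:
D = (1/(alpha-1))*log(p^alpha * q^(1-alpha) + (1-p)^alpha * (1-q)^(1-alpha)).
alpha = 5, p = 0.1, q = 0.8.
p^alpha * q^(1-alpha) = 0.1^5 * 0.8^-4 = 2.4e-05.
(1-p)^alpha * (1-q)^(1-alpha) = 0.9^5 * 0.2^-4 = 369.05625.
sum = 2.4e-05 + 369.05625 = 369.056274.
D = (1/4)*log(369.056274) = 1.4777

1.4777


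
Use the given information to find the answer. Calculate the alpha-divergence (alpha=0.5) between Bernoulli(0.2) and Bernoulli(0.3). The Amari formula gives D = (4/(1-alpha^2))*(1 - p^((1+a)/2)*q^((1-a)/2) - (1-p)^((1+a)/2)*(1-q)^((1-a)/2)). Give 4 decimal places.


Amari alpha-divergence:
D = (4/(1-alpha^2))*(1 - p^((1+a)/2)*q^((1-a)/2) - (1-p)^((1+a)/2)*(1-q)^((1-a)/2)).
alpha = 0.5, p = 0.2, q = 0.3.
e1 = (1+alpha)/2 = 0.75, e2 = (1-alpha)/2 = 0.25.
t1 = p^e1 * q^e2 = 0.2^0.75 * 0.3^0.25 = 0.221336.
t2 = (1-p)^e1 * (1-q)^e2 = 0.8^0.75 * 0.7^0.25 = 0.773735.
4/(1-alpha^2) = 5.333333.
D = 5.333333*(1 - 0.221336 - 0.773735) = 0.0263

0.0263


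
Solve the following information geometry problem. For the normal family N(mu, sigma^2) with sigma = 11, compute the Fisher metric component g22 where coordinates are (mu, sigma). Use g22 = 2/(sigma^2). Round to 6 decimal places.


For the 2-parameter normal family, the Fisher metric has:
  g11 = 1/sigma^2, g22 = 2/sigma^2.
sigma = 11, sigma^2 = 121.
g22 = 0.016529

0.016529


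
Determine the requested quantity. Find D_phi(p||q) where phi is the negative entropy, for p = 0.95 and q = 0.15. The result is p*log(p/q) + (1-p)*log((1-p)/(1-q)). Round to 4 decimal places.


Bregman divergence with negative entropy generator:
D = p*log(p/q) + (1-p)*log((1-p)/(1-q)).
p = 0.95, q = 0.15.
p*log(p/q) = 0.95*log(0.95/0.15) = 1.753535.
(1-p)*log((1-p)/(1-q)) = 0.05*log(0.05/0.85) = -0.141661.
D = 1.753535 + -0.141661 = 1.6119

1.6119


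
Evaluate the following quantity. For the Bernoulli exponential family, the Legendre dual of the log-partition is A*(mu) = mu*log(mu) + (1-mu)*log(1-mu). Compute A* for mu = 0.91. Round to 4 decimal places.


Legendre transform for Bernoulli:
A*(mu) = mu*log(mu) + (1-mu)*log(1-mu).
mu = 0.91, 1-mu = 0.09.
mu*log(mu) = 0.91*log(0.91) = -0.085823.
(1-mu)*log(1-mu) = 0.09*log(0.09) = -0.216715.
A* = -0.085823 + -0.216715 = -0.3025

-0.3025


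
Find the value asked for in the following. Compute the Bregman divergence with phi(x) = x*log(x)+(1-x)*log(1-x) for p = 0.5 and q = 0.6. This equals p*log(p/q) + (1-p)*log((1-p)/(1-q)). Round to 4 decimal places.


Bregman divergence with negative entropy generator:
D = p*log(p/q) + (1-p)*log((1-p)/(1-q)).
p = 0.5, q = 0.6.
p*log(p/q) = 0.5*log(0.5/0.6) = -0.091161.
(1-p)*log((1-p)/(1-q)) = 0.5*log(0.5/0.4) = 0.111572.
D = -0.091161 + 0.111572 = 0.0204

0.0204


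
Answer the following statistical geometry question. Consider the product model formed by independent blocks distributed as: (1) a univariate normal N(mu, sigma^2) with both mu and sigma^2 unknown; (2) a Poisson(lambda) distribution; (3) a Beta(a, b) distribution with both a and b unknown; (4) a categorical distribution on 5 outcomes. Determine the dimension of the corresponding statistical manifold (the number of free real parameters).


The dimension of a statistical manifold equals the number of free
(independent) real parameters of the model. For a product of independent
blocks the parameter counts add.
- normal (mu, sigma^2): 2.
- Poisson (lambda): 1.
- Beta (a, b): 2.
- categorical on 5 outcomes (probabilities sum to 1): 5-1 = 4.
Total = 2 + 1 + 2 + 4 = 9.
Dimension = 9

9


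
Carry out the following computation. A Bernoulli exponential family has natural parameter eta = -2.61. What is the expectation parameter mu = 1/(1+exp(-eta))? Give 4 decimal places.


Dual coordinate (expectation parameter) for Bernoulli:
mu = 1/(1+exp(-eta)).
eta = -2.61.
exp(-eta) = exp(2.61) = 13.599051.
mu = 1/(1+13.599051) = 0.0685

0.0685


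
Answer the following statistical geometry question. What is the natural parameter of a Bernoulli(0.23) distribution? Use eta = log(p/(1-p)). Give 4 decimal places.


Natural parameter for Bernoulli: eta = log(p/(1-p)).
p = 0.23, 1-p = 0.77.
p/(1-p) = 0.298701.
eta = log(0.298701) = -1.2083

-1.2083


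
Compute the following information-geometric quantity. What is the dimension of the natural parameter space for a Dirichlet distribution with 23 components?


Exponential family dimension calculation:
Dirichlet with 23 components has 23 natural parameters.

23


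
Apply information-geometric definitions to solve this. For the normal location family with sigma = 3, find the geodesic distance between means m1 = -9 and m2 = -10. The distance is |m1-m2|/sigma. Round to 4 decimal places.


On the fixed-variance normal subfamily, geodesic distance = |m1-m2|/sigma.
|-9 - -10| = 1.
sigma = 3.
d = 1/3 = 0.3333

0.3333


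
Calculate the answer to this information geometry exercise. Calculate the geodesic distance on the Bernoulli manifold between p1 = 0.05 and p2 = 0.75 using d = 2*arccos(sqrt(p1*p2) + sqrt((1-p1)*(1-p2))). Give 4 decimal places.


Geodesic distance on Bernoulli manifold:
d(p1,p2) = 2*arccos(sqrt(p1*p2) + sqrt((1-p1)*(1-p2))).
sqrt(p1*p2) = sqrt(0.05*0.75) = 0.193649.
sqrt((1-p1)*(1-p2)) = sqrt(0.95*0.25) = 0.48734.
arg = 0.193649 + 0.48734 = 0.680989.
d = 2*arccos(0.680989) = 1.6434

1.6434


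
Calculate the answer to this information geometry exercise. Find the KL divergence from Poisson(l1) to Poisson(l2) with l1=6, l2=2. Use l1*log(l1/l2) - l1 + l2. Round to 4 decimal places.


KL divergence for Poisson:
KL = l1*log(l1/l2) - l1 + l2.
l1 = 6, l2 = 2.
log(6/2) = 1.098612.
l1*log(l1/l2) = 6 * 1.098612 = 6.591674.
KL = 6.591674 - 6 + 2 = 2.5917

2.5917


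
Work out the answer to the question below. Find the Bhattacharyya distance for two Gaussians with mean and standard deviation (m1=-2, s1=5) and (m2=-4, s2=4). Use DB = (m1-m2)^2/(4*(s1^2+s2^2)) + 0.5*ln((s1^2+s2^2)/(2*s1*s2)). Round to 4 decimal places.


Bhattacharyya distance between two Gaussians:
DB = (m1-m2)^2/(4*(s1^2+s2^2)) + (1/2)*ln((s1^2+s2^2)/(2*s1*s2)).
(m1-m2)^2 = (2)^2 = 4.
s1^2+s2^2 = 25 + 16 = 41.
term1 = 4/164 = 0.02439.
term2 = 0.5*ln(41/40.0) = 0.012346.
DB = 0.02439 + 0.012346 = 0.0367

0.0367


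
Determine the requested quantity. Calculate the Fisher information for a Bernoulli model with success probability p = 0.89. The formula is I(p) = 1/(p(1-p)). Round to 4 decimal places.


For Bernoulli(p), Fisher information is I(p) = 1/(p*(1-p)).
p = 0.89, 1-p = 0.11.
p*(1-p) = 0.0979.
I(p) = 1/0.0979 = 10.2145

10.2145


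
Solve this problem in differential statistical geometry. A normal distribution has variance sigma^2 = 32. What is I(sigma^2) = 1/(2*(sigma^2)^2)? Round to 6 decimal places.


Fisher information for variance: I(sigma^2) = 1/(2*sigma^4).
sigma^2 = 32, so sigma^4 = 1024.
I = 1/(2*1024) = 1/2048 = 0.000488

0.000488


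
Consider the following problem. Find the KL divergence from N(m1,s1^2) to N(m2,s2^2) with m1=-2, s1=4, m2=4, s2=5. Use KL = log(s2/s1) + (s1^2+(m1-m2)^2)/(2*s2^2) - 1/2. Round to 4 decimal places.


KL divergence between normal distributions:
KL = log(s2/s1) + (s1^2 + (m1-m2)^2)/(2*s2^2) - 1/2.
log(5/4) = 0.223144.
(4^2 + (-2-4)^2)/(2*5^2) = (16 + 36)/50 = 1.04.
KL = 0.223144 + 1.04 - 0.5 = 0.7631

0.7631


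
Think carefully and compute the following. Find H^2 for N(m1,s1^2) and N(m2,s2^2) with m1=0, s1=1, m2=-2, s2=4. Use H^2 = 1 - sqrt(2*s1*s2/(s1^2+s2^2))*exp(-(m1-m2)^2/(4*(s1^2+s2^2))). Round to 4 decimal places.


Squared Hellinger distance for Gaussians:
H^2 = 1 - sqrt(2*s1*s2/(s1^2+s2^2)) * exp(-(m1-m2)^2/(4*(s1^2+s2^2))).
s1^2 = 1, s2^2 = 16, s1^2+s2^2 = 17.
sqrt(2*1*4/(17)) = 0.685994.
(m1-m2)^2 = (2)^2 = 4.
exp(-4/(4*17)) = exp(-0.058824) = 0.942873.
H^2 = 1 - 0.685994*0.942873 = 0.3532

0.3532


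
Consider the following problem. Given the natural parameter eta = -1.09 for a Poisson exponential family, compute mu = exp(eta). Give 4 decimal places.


Expectation parameter for Poisson exponential family:
mu = exp(eta).
eta = -1.09.
mu = exp(-1.09) = 0.3362

0.3362


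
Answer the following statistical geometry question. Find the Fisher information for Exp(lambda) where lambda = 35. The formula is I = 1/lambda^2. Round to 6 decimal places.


Fisher information for exponential: I(lambda) = 1/lambda^2.
lambda = 35, lambda^2 = 1225.
I = 1/1225 = 0.000816

0.000816


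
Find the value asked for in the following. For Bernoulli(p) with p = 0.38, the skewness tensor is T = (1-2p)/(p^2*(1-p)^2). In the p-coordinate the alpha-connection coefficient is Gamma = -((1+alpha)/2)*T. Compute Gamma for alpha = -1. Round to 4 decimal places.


Skewness (Amari-Chentsov) tensor: T = (1-2p)/(p^2*(1-p)^2).
p = 0.38, 1-2p = 0.24, p^2 = 0.1444, (1-p)^2 = 0.3844.
T = 0.24/(0.1444 * 0.3844) = 4.323751.
In the p-coordinate, Gamma^(alpha) = Gamma^(0) - (alpha/2)*T with Gamma^(0) = (1/2)*g'(p) = -T/2,
so Gamma^(alpha) = -((1+alpha)/2)*T.
alpha = -1, -(1+alpha)/2 = 0.0.
Gamma = 0.0 * 4.323751 = 0.0000

0.0000


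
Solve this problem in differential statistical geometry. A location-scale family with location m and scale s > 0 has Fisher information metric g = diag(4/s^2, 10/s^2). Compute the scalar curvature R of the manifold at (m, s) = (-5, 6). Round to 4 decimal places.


The metric has the form g = (A dm^2 + B ds^2)/s^2 with A = 4, B = 10.
Substitute u = sqrt(A/B)*m: g = B*(du^2 + ds^2)/s^2, i.e. B times the
Poincare upper half-plane metric, which has constant Gaussian curvature -1.
Scaling a 2D metric by a constant c divides the Gaussian curvature by c,
so K = -1/B = -1/(10) = -0.1000 everywhere (the point (m, s) = (-5, 6) is irrelevant:
the curvature is constant).
Scalar curvature in dimension 2: R = 2K = -2/(10) = -0.2000.

-0.2000


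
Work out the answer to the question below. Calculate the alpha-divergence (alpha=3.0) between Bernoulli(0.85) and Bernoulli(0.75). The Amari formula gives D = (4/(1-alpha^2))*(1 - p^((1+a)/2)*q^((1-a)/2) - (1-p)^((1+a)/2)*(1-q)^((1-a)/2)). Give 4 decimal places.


Amari alpha-divergence:
D = (4/(1-alpha^2))*(1 - p^((1+a)/2)*q^((1-a)/2) - (1-p)^((1+a)/2)*(1-q)^((1-a)/2)).
alpha = 3.0, p = 0.85, q = 0.75.
e1 = (1+alpha)/2 = 2.0, e2 = (1-alpha)/2 = -1.0.
t1 = p^e1 * q^e2 = 0.85^2.0 * 0.75^-1.0 = 0.963333.
t2 = (1-p)^e1 * (1-q)^e2 = 0.15^2.0 * 0.25^-1.0 = 0.09.
4/(1-alpha^2) = -0.5.
D = -0.5*(1 - 0.963333 - 0.09) = 0.0267

0.0267


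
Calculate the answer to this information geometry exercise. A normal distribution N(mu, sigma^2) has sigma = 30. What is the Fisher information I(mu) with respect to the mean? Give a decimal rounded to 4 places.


The Fisher information for the mean of a normal distribution is I(mu) = 1/sigma^2.
sigma = 30, so sigma^2 = 900.
I(mu) = 1/900 = 0.0011

0.0011


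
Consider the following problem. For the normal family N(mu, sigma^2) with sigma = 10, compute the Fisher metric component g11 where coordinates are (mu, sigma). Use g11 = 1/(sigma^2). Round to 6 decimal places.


For the 2-parameter normal family, the Fisher metric has:
  g11 = 1/sigma^2, g22 = 2/sigma^2.
sigma = 10, sigma^2 = 100.
g11 = 0.010000

0.010000


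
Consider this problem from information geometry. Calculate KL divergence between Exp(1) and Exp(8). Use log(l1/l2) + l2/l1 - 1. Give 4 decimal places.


KL divergence for exponential family:
KL = log(l1/l2) + l2/l1 - 1.
log(1/8) = -2.079442.
8/1 = 8.0.
KL = -2.079442 + 8.0 - 1 = 4.9206

4.9206


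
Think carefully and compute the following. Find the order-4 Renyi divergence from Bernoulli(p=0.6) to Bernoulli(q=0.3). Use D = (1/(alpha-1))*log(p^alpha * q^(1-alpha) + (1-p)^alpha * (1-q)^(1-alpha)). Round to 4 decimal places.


Renyi divergence of order alpha between Bernoulli distributions:
D = (1/(alpha-1))*log(p^alpha * q^(1-alpha) + (1-p)^alpha * (1-q)^(1-alpha)).
alpha = 4, p = 0.6, q = 0.3.
p^alpha * q^(1-alpha) = 0.6^4 * 0.3^-3 = 4.8.
(1-p)^alpha * (1-q)^(1-alpha) = 0.4^4 * 0.7^-3 = 0.074636.
sum = 4.8 + 0.074636 = 4.874636.
D = (1/3)*log(4.874636) = 0.5280

0.5280


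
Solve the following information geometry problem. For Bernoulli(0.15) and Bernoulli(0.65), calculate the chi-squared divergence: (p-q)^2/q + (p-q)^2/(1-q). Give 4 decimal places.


Chi-squared divergence between Bernoulli distributions:
chi^2 = (p-q)^2/q + (p-q)^2/(1-q).
p = 0.15, q = 0.65, p-q = -0.5.
(p-q)^2 = 0.25.
term1 = 0.25/0.65 = 0.384615.
term2 = 0.25/0.35 = 0.714286.
chi^2 = 0.384615 + 0.714286 = 1.0989

1.0989


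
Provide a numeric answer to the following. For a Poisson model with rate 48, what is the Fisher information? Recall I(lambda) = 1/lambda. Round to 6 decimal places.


Fisher information for Poisson: I(lambda) = 1/lambda.
lambda = 48.
I(lambda) = 1/48 = 0.020833

0.020833


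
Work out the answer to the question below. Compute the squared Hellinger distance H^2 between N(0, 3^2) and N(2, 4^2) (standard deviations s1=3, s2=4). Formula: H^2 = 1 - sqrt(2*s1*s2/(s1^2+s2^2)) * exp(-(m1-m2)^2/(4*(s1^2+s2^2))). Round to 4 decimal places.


Squared Hellinger distance for Gaussians:
H^2 = 1 - sqrt(2*s1*s2/(s1^2+s2^2)) * exp(-(m1-m2)^2/(4*(s1^2+s2^2))).
s1^2 = 9, s2^2 = 16, s1^2+s2^2 = 25.
sqrt(2*3*4/(25)) = 0.979796.
(m1-m2)^2 = (-2)^2 = 4.
exp(-4/(4*25)) = exp(-0.04) = 0.960789.
H^2 = 1 - 0.979796*0.960789 = 0.0586

0.0586


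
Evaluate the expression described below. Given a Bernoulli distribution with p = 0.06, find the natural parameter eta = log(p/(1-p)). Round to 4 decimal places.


Natural parameter for Bernoulli: eta = log(p/(1-p)).
p = 0.06, 1-p = 0.94.
p/(1-p) = 0.06383.
eta = log(0.06383) = -2.7515

-2.7515


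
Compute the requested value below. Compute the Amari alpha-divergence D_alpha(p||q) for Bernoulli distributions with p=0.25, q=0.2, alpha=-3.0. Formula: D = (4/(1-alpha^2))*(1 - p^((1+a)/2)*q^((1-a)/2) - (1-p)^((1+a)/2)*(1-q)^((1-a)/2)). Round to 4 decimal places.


Amari alpha-divergence:
D = (4/(1-alpha^2))*(1 - p^((1+a)/2)*q^((1-a)/2) - (1-p)^((1+a)/2)*(1-q)^((1-a)/2)).
alpha = -3.0, p = 0.25, q = 0.2.
e1 = (1+alpha)/2 = -1.0, e2 = (1-alpha)/2 = 2.0.
t1 = p^e1 * q^e2 = 0.25^-1.0 * 0.2^2.0 = 0.16.
t2 = (1-p)^e1 * (1-q)^e2 = 0.75^-1.0 * 0.8^2.0 = 0.853333.
4/(1-alpha^2) = -0.5.
D = -0.5*(1 - 0.16 - 0.853333) = 0.0067

0.0067


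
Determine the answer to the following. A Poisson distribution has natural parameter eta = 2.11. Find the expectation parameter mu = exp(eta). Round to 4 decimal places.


Expectation parameter for Poisson exponential family:
mu = exp(eta).
eta = 2.11.
mu = exp(2.11) = 8.2482

8.2482


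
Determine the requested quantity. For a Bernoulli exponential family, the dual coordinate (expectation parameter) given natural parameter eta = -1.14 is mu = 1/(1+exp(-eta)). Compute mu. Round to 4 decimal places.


Dual coordinate (expectation parameter) for Bernoulli:
mu = 1/(1+exp(-eta)).
eta = -1.14.
exp(-eta) = exp(1.14) = 3.126768.
mu = 1/(1+3.126768) = 0.2423

0.2423


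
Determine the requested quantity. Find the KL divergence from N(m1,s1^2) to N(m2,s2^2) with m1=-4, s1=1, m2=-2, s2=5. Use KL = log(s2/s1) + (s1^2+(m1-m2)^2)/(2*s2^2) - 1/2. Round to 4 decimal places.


KL divergence between normal distributions:
KL = log(s2/s1) + (s1^2 + (m1-m2)^2)/(2*s2^2) - 1/2.
log(5/1) = 1.609438.
(1^2 + (-4--2)^2)/(2*5^2) = (1 + 4)/50 = 0.1.
KL = 1.609438 + 0.1 - 0.5 = 1.2094

1.2094


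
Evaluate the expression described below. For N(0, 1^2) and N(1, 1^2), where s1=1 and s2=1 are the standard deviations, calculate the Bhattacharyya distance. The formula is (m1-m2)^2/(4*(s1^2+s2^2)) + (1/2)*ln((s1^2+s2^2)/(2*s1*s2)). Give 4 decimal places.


Bhattacharyya distance between two Gaussians:
DB = (m1-m2)^2/(4*(s1^2+s2^2)) + (1/2)*ln((s1^2+s2^2)/(2*s1*s2)).
(m1-m2)^2 = (-1)^2 = 1.
s1^2+s2^2 = 1 + 1 = 2.
term1 = 1/8 = 0.125.
term2 = 0.5*ln(2/2.0) = 0.0.
DB = 0.125 + 0.0 = 0.1250

0.1250


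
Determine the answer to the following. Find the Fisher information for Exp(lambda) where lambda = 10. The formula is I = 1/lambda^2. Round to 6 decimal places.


Fisher information for exponential: I(lambda) = 1/lambda^2.
lambda = 10, lambda^2 = 100.
I = 1/100 = 0.010000

0.010000


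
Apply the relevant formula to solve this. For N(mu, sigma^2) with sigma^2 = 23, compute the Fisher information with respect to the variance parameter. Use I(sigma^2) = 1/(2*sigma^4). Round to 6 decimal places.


Fisher information for variance: I(sigma^2) = 1/(2*sigma^4).
sigma^2 = 23, so sigma^4 = 529.
I = 1/(2*529) = 1/1058 = 0.000945

0.000945


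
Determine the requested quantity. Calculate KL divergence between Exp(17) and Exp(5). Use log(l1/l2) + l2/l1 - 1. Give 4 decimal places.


KL divergence for exponential family:
KL = log(l1/l2) + l2/l1 - 1.
log(17/5) = 1.223775.
5/17 = 0.294118.
KL = 1.223775 + 0.294118 - 1 = 0.5179

0.5179


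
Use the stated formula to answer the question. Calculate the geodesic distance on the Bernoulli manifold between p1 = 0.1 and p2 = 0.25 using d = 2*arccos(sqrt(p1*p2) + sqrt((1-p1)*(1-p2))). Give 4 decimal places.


Geodesic distance on Bernoulli manifold:
d(p1,p2) = 2*arccos(sqrt(p1*p2) + sqrt((1-p1)*(1-p2))).
sqrt(p1*p2) = sqrt(0.1*0.25) = 0.158114.
sqrt((1-p1)*(1-p2)) = sqrt(0.9*0.75) = 0.821584.
arg = 0.158114 + 0.821584 = 0.979698.
d = 2*arccos(0.979698) = 0.4037

0.4037


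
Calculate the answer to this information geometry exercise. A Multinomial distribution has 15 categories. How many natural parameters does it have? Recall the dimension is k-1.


Exponential family dimension calculation:
For Multinomial with k=15 categories, dim = k-1 = 14.

14


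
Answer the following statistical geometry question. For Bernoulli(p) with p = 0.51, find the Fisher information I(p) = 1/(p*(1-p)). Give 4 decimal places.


For Bernoulli(p), Fisher information is I(p) = 1/(p*(1-p)).
p = 0.51, 1-p = 0.49.
p*(1-p) = 0.2499.
I(p) = 1/0.2499 = 4.0016

4.0016


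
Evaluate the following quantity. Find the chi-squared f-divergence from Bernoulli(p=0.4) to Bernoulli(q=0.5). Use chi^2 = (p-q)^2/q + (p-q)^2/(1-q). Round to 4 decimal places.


Chi-squared divergence between Bernoulli distributions:
chi^2 = (p-q)^2/q + (p-q)^2/(1-q).
p = 0.4, q = 0.5, p-q = -0.1.
(p-q)^2 = 0.01.
term1 = 0.01/0.5 = 0.02.
term2 = 0.01/0.5 = 0.02.
chi^2 = 0.02 + 0.02 = 0.0400

0.0400


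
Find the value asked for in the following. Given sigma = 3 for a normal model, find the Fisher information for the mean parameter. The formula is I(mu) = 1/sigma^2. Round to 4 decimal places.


The Fisher information for the mean of a normal distribution is I(mu) = 1/sigma^2.
sigma = 3, so sigma^2 = 9.
I(mu) = 1/9 = 0.1111

0.1111
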